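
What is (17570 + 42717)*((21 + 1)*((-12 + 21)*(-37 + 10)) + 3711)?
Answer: -98569245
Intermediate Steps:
(17570 + 42717)*((21 + 1)*((-12 + 21)*(-37 + 10)) + 3711) = 60287*(22*(9*(-27)) + 3711) = 60287*(22*(-243) + 3711) = 60287*(-5346 + 3711) = 60287*(-1635) = -98569245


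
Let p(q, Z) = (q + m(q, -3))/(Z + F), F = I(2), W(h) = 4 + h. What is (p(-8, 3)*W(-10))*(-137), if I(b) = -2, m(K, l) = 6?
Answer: -1644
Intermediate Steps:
F = -2
p(q, Z) = (6 + q)/(-2 + Z) (p(q, Z) = (q + 6)/(Z - 2) = (6 + q)/(-2 + Z))
(p(-8, 3)*W(-10))*(-137) = (((6 - 8)/(-2 + 3))*(4 - 10))*(-137) = ((-2/1)*(-6))*(-137) = ((1*(-2))*(-6))*(-137) = -2*(-6)*(-137) = 12*(-137) = -1644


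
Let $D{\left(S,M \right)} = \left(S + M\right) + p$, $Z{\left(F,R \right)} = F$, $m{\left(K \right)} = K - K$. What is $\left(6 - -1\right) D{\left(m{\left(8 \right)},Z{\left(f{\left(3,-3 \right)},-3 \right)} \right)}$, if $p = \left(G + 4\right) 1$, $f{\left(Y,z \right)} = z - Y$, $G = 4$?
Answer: $14$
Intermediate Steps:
$m{\left(K \right)} = 0$
$p = 8$ ($p = \left(4 + 4\right) 1 = 8 \cdot 1 = 8$)
$D{\left(S,M \right)} = 8 + M + S$ ($D{\left(S,M \right)} = \left(S + M\right) + 8 = \left(M + S\right) + 8 = 8 + M + S$)
$\left(6 - -1\right) D{\left(m{\left(8 \right)},Z{\left(f{\left(3,-3 \right)},-3 \right)} \right)} = \left(6 - -1\right) \left(8 - 6 + 0\right) = \left(6 + 1\right) \left(8 - 6 + 0\right) = 7 \left(8 - 6 + 0\right) = 7 \cdot 2 = 14$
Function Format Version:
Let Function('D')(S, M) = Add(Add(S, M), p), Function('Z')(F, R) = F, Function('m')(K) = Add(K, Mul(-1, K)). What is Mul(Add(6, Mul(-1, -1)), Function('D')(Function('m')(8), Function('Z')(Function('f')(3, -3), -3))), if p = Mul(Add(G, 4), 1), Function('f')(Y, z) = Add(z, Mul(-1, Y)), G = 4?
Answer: 14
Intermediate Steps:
Function('m')(K) = 0
p = 8 (p = Mul(Add(4, 4), 1) = Mul(8, 1) = 8)
Function('D')(S, M) = Add(8, M, S) (Function('D')(S, M) = Add(Add(S, M), 8) = Add(Add(M, S), 8) = Add(8, M, S))
Mul(Add(6, Mul(-1, -1)), Function('D')(Function('m')(8), Function('Z')(Function('f')(3, -3), -3))) = Mul(Add(6, Mul(-1, -1)), Add(8, Add(-3, Mul(-1, 3)), 0)) = Mul(Add(6, 1), Add(8, Add(-3, -3), 0)) = Mul(7, Add(8, -6, 0)) = Mul(7, 2) = 14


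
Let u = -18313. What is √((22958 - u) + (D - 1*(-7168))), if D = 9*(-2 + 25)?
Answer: √48646 ≈ 220.56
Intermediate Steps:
D = 207 (D = 9*23 = 207)
√((22958 - u) + (D - 1*(-7168))) = √((22958 - 1*(-18313)) + (207 - 1*(-7168))) = √((22958 + 18313) + (207 + 7168)) = √(41271 + 7375) = √48646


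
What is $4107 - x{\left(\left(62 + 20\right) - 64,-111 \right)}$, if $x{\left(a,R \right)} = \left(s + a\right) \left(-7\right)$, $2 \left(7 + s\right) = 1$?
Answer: $\frac{8375}{2} \approx 4187.5$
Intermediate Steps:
$s = - \frac{13}{2}$ ($s = -7 + \frac{1}{2} \cdot 1 = -7 + \frac{1}{2} = - \frac{13}{2} \approx -6.5$)
$x{\left(a,R \right)} = \frac{91}{2} - 7 a$ ($x{\left(a,R \right)} = \left(- \frac{13}{2} + a\right) \left(-7\right) = \frac{91}{2} - 7 a$)
$4107 - x{\left(\left(62 + 20\right) - 64,-111 \right)} = 4107 - \left(\frac{91}{2} - 7 \left(\left(62 + 20\right) - 64\right)\right) = 4107 - \left(\frac{91}{2} - 7 \left(82 - 64\right)\right) = 4107 - \left(\frac{91}{2} - 126\right) = 4107 - - \frac{161}{2} = 4107 + \frac{161}{2} = \frac{8375}{2}$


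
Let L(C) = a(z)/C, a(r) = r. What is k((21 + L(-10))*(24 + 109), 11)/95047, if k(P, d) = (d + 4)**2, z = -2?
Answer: 225/95047 ≈ 0.0023673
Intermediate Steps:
L(C) = -2/C
k(P, d) = (4 + d)**2
k((21 + L(-10))*(24 + 109), 11)/95047 = (4 + 11)**2/95047 = 15**2*(1/95047) = 225*(1/95047) = 225/95047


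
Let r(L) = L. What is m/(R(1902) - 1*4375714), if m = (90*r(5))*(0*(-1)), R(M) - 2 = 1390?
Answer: 0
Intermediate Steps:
R(M) = 1392 (R(M) = 2 + 1390 = 1392)
m = 0 (m = (90*5)*(0*(-1)) = 450*0 = 0)
m/(R(1902) - 1*4375714) = 0/(1392 - 1*4375714) = 0/(1392 - 4375714) = 0/(-4374322) = 0*(-1/4374322) = 0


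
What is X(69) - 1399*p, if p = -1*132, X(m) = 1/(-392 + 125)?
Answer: 49306355/267 ≈ 1.8467e+5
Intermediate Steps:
X(m) = -1/267 (X(m) = 1/(-267) = -1/267)
p = -132
X(69) - 1399*p = -1/267 - 1399*(-132) = -1/267 + 184668 = 49306355/267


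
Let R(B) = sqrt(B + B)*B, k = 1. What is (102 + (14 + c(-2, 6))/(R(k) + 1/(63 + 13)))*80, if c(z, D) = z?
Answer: 94183200/11551 + 5544960*sqrt(2)/11551 ≈ 8832.6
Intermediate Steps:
R(B) = sqrt(2)*B**(3/2) (R(B) = sqrt(2*B)*B = (sqrt(2)*sqrt(B))*B = sqrt(2)*B**(3/2))
(102 + (14 + c(-2, 6))/(R(k) + 1/(63 + 13)))*80 = (102 + (14 - 2)/(sqrt(2)*1**(3/2) + 1/(63 + 13)))*80 = (102 + 12/(sqrt(2)*1 + 1/76))*80 = (102 + 12/(sqrt(2) + 1/76))*80 = (102 + 12/(1/76 + sqrt(2)))*80 = 8160 + 960/(1/76 + sqrt(2))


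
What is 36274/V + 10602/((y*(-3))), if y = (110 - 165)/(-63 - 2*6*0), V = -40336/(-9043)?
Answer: 4530465149/1109240 ≈ 4084.3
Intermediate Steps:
V = 40336/9043 (V = -40336*(-1/9043) = 40336/9043 ≈ 4.4605)
y = 55/63 (y = -55/(-63 - 12*0) = -55/(-63 + 0) = -55/(-63) = -55*(-1/63) = 55/63 ≈ 0.87302)
36274/V + 10602/((y*(-3))) = 36274/(40336/9043) + 10602/(((55/63)*(-3))) = 36274*(9043/40336) + 10602/(-55/21) = 164012891/20168 + 10602*(-21/55) = 164012891/20168 - 222642/55 = 4530465149/1109240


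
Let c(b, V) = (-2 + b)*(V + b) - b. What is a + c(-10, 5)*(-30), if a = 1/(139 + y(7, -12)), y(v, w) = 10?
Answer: -312899/149 ≈ -2100.0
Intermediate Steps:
c(b, V) = -b + (-2 + b)*(V + b)
a = 1/149 (a = 1/(139 + 10) = 1/149 ≈ 0.0067114)
a + c(-10, 5)*(-30) = 1/149 + ((-10)**2 - 3*(-10) - 2*5 + 5*(-10))*(-30) = 1/149 + (100 + 30 - 10 - 50)*(-30) = 1/149 + 70*(-30) = 1/149 - 2100 = -312899/149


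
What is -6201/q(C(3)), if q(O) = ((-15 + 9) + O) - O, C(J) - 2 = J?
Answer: 2067/2 ≈ 1033.5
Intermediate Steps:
C(J) = 2 + J
q(O) = -6 (q(O) = (-6 + O) - O = -6)
-6201/q(C(3)) = -6201/(-6) = -6201*(-⅙) = 2067/2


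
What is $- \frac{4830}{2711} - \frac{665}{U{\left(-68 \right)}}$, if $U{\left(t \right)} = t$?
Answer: $\frac{1474375}{184348} \approx 7.9978$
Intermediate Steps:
$- \frac{4830}{2711} - \frac{665}{U{\left(-68 \right)}} = - \frac{4830}{2711} - \frac{665}{-68} = \left(-4830\right) \frac{1}{2711} - - \frac{665}{68} = - \frac{4830}{2711} + \frac{665}{68} = \frac{1474375}{184348}$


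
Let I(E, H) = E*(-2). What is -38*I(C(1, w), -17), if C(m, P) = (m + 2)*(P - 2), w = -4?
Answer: -1368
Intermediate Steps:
C(m, P) = (-2 + P)*(2 + m) (C(m, P) = (2 + m)*(-2 + P) = (-2 + P)*(2 + m))
I(E, H) = -2*E
-38*I(C(1, w), -17) = -(-76)*(-4 - 2*1 + 2*(-4) - 4*1) = -(-76)*(-4 - 2 - 8 - 4) = -(-76)*(-18) = -38*36 = -1368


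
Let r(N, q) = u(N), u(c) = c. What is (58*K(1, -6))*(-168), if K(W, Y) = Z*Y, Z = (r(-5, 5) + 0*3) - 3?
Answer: -467712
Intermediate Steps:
r(N, q) = N
Z = -8 (Z = (-5 + 0*3) - 3 = (-5 + 0) - 3 = -5 - 3 = -8)
K(W, Y) = -8*Y
(58*K(1, -6))*(-168) = (58*(-8*(-6)))*(-168) = (58*48)*(-168) = 2784*(-168) = -467712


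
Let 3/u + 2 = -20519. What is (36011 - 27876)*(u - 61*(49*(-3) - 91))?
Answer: 2423610723125/20521 ≈ 1.1810e+8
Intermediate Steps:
u = -3/20521 (u = 3/(-2 - 20519) = 3/(-20521) = 3*(-1/20521) = -3/20521 ≈ -0.00014619)
(36011 - 27876)*(u - 61*(49*(-3) - 91)) = (36011 - 27876)*(-3/20521 - 61*(49*(-3) - 91)) = 8135*(-3/20521 - 61*(-147 - 91)) = 8135*(-3/20521 - 61*(-238)) = 8135*(-3/20521 + 14518) = 8135*(297923875/20521) = 2423610723125/20521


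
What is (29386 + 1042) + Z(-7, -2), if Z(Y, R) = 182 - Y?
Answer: 30617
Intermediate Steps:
(29386 + 1042) + Z(-7, -2) = (29386 + 1042) + (182 - 1*(-7)) = 30428 + (182 + 7) = 30428 + 189 = 30617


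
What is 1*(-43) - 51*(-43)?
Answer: 2150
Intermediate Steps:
1*(-43) - 51*(-43) = -43 + 2193 = 2150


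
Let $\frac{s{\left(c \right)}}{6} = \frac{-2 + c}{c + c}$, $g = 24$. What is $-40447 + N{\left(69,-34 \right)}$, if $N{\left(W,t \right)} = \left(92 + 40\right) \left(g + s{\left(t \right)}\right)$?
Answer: $- \frac{626615}{17} \approx -36860.0$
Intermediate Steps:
$s{\left(c \right)} = \frac{3 \left(-2 + c\right)}{c}$ ($s{\left(c \right)} = 6 \frac{-2 + c}{c + c} = 6 \frac{-2 + c}{2 c} = \frac{3 \left(-2 + c\right)}{c}$)
$N{\left(W,t \right)} = 3564 - \frac{792}{t}$ ($N{\left(W,t \right)} = \left(92 + 40\right) \left(24 + \left(3 - \frac{6}{t}\right)\right) = 132 \left(27 - \frac{6}{t}\right) = 3564 - \frac{792}{t}$)
$-40447 + N{\left(69,-34 \right)} = -40447 + \left(3564 - \frac{792}{-34}\right) = -40447 + \left(3564 - - \frac{396}{17}\right) = -40447 + \left(3564 + \frac{396}{17}\right) = -40447 + \frac{60984}{17} = - \frac{626615}{17}$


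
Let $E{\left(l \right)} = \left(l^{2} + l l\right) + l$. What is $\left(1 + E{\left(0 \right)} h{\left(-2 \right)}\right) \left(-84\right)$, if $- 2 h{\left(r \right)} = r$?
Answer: $-84$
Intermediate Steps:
$h{\left(r \right)} = - \frac{r}{2}$
$E{\left(l \right)} = l + 2 l^{2}$ ($E{\left(l \right)} = \left(l^{2} + l^{2}\right) + l = 2 l^{2} + l = l + 2 l^{2}$)
$\left(1 + E{\left(0 \right)} h{\left(-2 \right)}\right) \left(-84\right) = \left(1 + 0 \left(1 + 2 \cdot 0\right) \left(\left(- \frac{1}{2}\right) \left(-2\right)\right)\right) \left(-84\right) = \left(1 + 0 \left(1 + 0\right) 1\right) \left(-84\right) = \left(1 + 0 \cdot 1 \cdot 1\right) \left(-84\right) = \left(1 + 0 \cdot 1\right) \left(-84\right) = \left(1 + 0\right) \left(-84\right) = 1 \left(-84\right) = -84$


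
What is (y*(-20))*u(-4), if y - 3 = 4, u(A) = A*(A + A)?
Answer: -4480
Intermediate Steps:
u(A) = 2*A**2 (u(A) = A*(2*A) = 2*A**2)
y = 7 (y = 3 + 4 = 7)
(y*(-20))*u(-4) = (7*(-20))*(2*(-4)**2) = -280*16 = -140*32 = -4480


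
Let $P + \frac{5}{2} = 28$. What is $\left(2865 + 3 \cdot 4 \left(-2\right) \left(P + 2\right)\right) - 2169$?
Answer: $36$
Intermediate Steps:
$P = \frac{51}{2}$ ($P = - \frac{5}{2} + 28 = \frac{51}{2} \approx 25.5$)
$\left(2865 + 3 \cdot 4 \left(-2\right) \left(P + 2\right)\right) - 2169 = \left(2865 + 3 \cdot 4 \left(-2\right) \left(\frac{51}{2} + 2\right)\right) - 2169 = \left(2865 + 12 \left(-2\right) \frac{55}{2}\right) - 2169 = \left(2865 - 660\right) - 2169 = 2205 - 2169 = 36$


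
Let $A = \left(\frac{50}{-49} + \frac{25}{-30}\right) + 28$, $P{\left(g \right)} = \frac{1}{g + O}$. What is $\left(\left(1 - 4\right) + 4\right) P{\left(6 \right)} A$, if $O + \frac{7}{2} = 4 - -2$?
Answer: $\frac{7687}{2499} \approx 3.076$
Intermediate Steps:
$O = \frac{5}{2}$ ($O = - \frac{7}{2} + \left(4 - -2\right) = - \frac{7}{2} + \left(4 + 2\right) = - \frac{7}{2} + 6 = \frac{5}{2} \approx 2.5$)
$P{\left(g \right)} = \frac{1}{\frac{5}{2} + g}$ ($P{\left(g \right)} = \frac{1}{g + \frac{5}{2}} = \frac{1}{\frac{5}{2} + g}$)
$A = \frac{7687}{294}$ ($A = \left(50 \left(- \frac{1}{49}\right) + 25 \left(- \frac{1}{30}\right)\right) + 28 = \left(- \frac{50}{49} - \frac{5}{6}\right) + 28 = - \frac{545}{294} + 28 = \frac{7687}{294} \approx 26.146$)
$\left(\left(1 - 4\right) + 4\right) P{\left(6 \right)} A = \left(\left(1 - 4\right) + 4\right) \frac{2}{5 + 2 \cdot 6} \cdot \frac{7687}{294} = \left(-3 + 4\right) \frac{2}{5 + 12} \cdot \frac{7687}{294} = 1 \cdot \frac{2}{17} \cdot \frac{7687}{294} = \frac{2}{17} \cdot \frac{7687}{294} = \frac{7687}{2499}$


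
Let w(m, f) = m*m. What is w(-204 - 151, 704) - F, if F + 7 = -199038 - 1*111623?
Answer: 436693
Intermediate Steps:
F = -310668 (F = -7 + (-199038 - 1*111623) = -7 + (-199038 - 111623) = -7 - 310661 = -310668)
w(m, f) = m²
w(-204 - 151, 704) - F = (-204 - 151)² - 1*(-310668) = (-355)² + 310668 = 126025 + 310668 = 436693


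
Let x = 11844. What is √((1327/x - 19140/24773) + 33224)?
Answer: √1621431870303556367/6985986 ≈ 182.27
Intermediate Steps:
√((1327/x - 19140/24773) + 33224) = √((1327/11844 - 19140/24773) + 33224) = √(-27688627/41915916 + 33224) = √(1392586704557/41915916) = √1621431870303556367/6985986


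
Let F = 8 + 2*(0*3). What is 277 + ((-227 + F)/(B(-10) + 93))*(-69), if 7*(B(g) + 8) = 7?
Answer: 38933/86 ≈ 452.71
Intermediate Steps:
B(g) = -7 (B(g) = -8 + (⅐)*7 = -8 + 1 = -7)
F = 8 (F = 8 + 2*0 = 8 + 0 = 8)
277 + ((-227 + F)/(B(-10) + 93))*(-69) = 277 + ((-227 + 8)/(-7 + 93))*(-69) = 277 - 219/86*(-69) = 277 + 15111/86 = 38933/86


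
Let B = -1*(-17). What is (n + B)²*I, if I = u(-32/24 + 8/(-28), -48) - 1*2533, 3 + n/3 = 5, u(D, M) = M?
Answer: -1365349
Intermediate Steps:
n = 6 (n = -9 + 3*5 = -9 + 15 = 6)
I = -2581 (I = -48 - 1*2533 = -48 - 2533 = -2581)
B = 17
(n + B)²*I = (6 + 17)²*(-2581) = 23²*(-2581) = 529*(-2581) = -1365349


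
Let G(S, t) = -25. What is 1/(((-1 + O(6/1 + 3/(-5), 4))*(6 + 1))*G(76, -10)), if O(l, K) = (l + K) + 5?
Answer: -1/2345 ≈ -0.00042644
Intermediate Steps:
O(l, K) = 5 + K + l (O(l, K) = (K + l) + 5 = 5 + K + l)
1/(((-1 + O(6/1 + 3/(-5), 4))*(6 + 1))*G(76, -10)) = 1/(((-1 + (5 + 4 + (6/1 + 3/(-5))))*(6 + 1))*(-25)) = 1/(((-1 + (5 + 4 + (6*1 + 3*(-1/5))))*7)*(-25)) = 1/(((-1 + (5 + 4 + (6 - 3/5)))*7)*(-25)) = 1/(((-1 + (5 + 4 + 27/5))*7)*(-25)) = 1/(((-1 + 72/5)*7)*(-25)) = 1/(((67/5)*7)*(-25)) = 1/((469/5)*(-25)) = 1/(-2345) = -1/2345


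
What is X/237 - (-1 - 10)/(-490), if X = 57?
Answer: 8441/38710 ≈ 0.21806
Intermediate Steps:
X/237 - (-1 - 10)/(-490) = 57/237 - (-1 - 10)/(-490) = 57*(1/237) - 1*(-11)*(-1/490) = 19/79 + 11*(-1/490) = 19/79 - 11/490 = 8441/38710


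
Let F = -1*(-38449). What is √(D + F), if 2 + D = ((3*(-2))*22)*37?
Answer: √33563 ≈ 183.20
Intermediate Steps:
F = 38449
D = -4886 (D = -2 + ((3*(-2))*22)*37 = -2 - 6*22*37 = -2 - 132*37 = -2 - 4884 = -4886)
√(D + F) = √(-4886 + 38449) = √33563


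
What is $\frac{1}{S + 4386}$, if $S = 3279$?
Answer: $\frac{1}{7665} \approx 0.00013046$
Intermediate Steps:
$\frac{1}{S + 4386} = \frac{1}{3279 + 4386} = \frac{1}{7665}$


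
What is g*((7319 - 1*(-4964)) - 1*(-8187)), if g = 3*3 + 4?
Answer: 266110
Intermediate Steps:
g = 13 (g = 9 + 4 = 13)
g*((7319 - 1*(-4964)) - 1*(-8187)) = 13*((7319 - 1*(-4964)) - 1*(-8187)) = 13*((7319 + 4964) + 8187) = 13*(12283 + 8187) = 13*20470 = 266110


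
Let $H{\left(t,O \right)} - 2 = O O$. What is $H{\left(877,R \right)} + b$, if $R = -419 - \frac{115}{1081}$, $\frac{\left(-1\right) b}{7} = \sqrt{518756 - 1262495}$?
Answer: $\frac{388015622}{2209} - 7 i \sqrt{743739} \approx 1.7565 \cdot 10^{5} - 6036.8 i$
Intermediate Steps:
$b = - 7 i \sqrt{743739}$ ($b = - 7 \sqrt{518756 - 1262495} = - 7 \sqrt{-743739} = - 7 i \sqrt{743739} \approx - 6036.8 i$)
$R = - \frac{19698}{47}$ ($R = -419 - 115 \cdot \frac{1}{1081} = -419 - \frac{5}{47} = - \frac{19698}{47} \approx -419.11$)
$H{\left(t,O \right)} = 2 + O^{2}$ ($H{\left(t,O \right)} = 2 + O O = 2 + O^{2}$)
$H{\left(877,R \right)} + b = \left(2 + \left(- \frac{19698}{47}\right)^{2}\right) - 7 i \sqrt{743739} = \left(2 + \frac{388011204}{2209}\right) - 7 i \sqrt{743739} = \frac{388015622}{2209} - 7 i \sqrt{743739}$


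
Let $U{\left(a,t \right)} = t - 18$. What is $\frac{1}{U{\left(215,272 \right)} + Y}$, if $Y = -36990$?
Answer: $- \frac{1}{36736} \approx -2.7221 \cdot 10^{-5}$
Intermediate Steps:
$U{\left(a,t \right)} = -18 + t$
$\frac{1}{U{\left(215,272 \right)} + Y} = \frac{1}{\left(-18 + 272\right) - 36990} = \frac{1}{254 - 36990} = \frac{1}{-36736} = - \frac{1}{36736}$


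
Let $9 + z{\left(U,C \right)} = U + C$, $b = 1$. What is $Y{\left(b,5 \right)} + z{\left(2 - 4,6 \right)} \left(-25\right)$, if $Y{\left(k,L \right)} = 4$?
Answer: $129$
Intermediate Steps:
$z{\left(U,C \right)} = -9 + C + U$ ($z{\left(U,C \right)} = -9 + \left(U + C\right) = -9 + \left(C + U\right) = -9 + C + U$)
$Y{\left(b,5 \right)} + z{\left(2 - 4,6 \right)} \left(-25\right) = 4 + \left(-9 + 6 + \left(2 - 4\right)\right) \left(-25\right) = 4 + \left(-9 + 6 - 2\right) \left(-25\right) = 4 - -125 = 4 + 125 = 129$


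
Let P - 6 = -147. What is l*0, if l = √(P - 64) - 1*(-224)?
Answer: 0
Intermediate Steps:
P = -141 (P = 6 - 147 = -141)
l = 224 + I*√205 (l = √(-141 - 64) - 1*(-224) = √(-205) + 224 = I*√205 + 224 = 224 + I*√205 ≈ 224.0 + 14.318*I)
l*0 = (224 + I*√205)*0 = 0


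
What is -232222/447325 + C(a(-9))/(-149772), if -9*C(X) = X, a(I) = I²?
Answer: -11592109153/22332253300 ≈ -0.51907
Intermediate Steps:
C(X) = -X/9
-232222/447325 + C(a(-9))/(-149772) = -232222/447325 - ⅑*(-9)²/(-149772) = -232222*1/447325 - ⅑*81*(-1/149772) = -232222/447325 - 9*(-1/149772) = -232222/447325 + 3/49924 = -11592109153/22332253300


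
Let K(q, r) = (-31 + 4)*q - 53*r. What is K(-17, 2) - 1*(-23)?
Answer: 376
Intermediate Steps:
K(q, r) = -53*r - 27*q (K(q, r) = -27*q - 53*r = -53*r - 27*q)
K(-17, 2) - 1*(-23) = (-53*2 - 27*(-17)) - 1*(-23) = (-106 + 459) + 23 = 353 + 23 = 376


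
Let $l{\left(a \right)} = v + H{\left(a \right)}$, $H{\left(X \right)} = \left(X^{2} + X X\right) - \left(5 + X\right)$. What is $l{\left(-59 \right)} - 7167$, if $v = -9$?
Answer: $-160$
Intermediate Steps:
$H{\left(X \right)} = -5 - X + 2 X^{2}$ ($H{\left(X \right)} = \left(X^{2} + X^{2}\right) - \left(5 + X\right) = 2 X^{2} - \left(5 + X\right) = -5 - X + 2 X^{2}$)
$l{\left(a \right)} = -14 - a + 2 a^{2}$ ($l{\left(a \right)} = -9 - \left(5 + a - 2 a^{2}\right) = -14 - a + 2 a^{2}$)
$l{\left(-59 \right)} - 7167 = \left(-14 - -59 + 2 \left(-59\right)^{2}\right) - 7167 = \left(-14 + 59 + 2 \cdot 3481\right) - 7167 = \left(-14 + 59 + 6962\right) - 7167 = 7007 - 7167 = -160$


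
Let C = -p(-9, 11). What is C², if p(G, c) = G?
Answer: 81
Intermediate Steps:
C = 9 (C = -1*(-9) = 9)
C² = 9² = 81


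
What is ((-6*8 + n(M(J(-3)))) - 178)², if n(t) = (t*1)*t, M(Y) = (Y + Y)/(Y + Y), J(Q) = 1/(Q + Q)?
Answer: 50625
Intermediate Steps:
J(Q) = 1/(2*Q)
M(Y) = 1 (M(Y) = (2*Y)/((2*Y)) = (2*Y)*(1/(2*Y)) = 1)
n(t) = t² (n(t) = t*t = t²)
((-6*8 + n(M(J(-3)))) - 178)² = ((-6*8 + 1²) - 178)² = ((-48 + 1) - 178)² = (-47 - 178)² = (-225)² = 50625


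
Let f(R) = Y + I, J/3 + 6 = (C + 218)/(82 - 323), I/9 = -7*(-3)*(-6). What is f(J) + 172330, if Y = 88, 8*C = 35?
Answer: 171284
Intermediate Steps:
C = 35/8 (C = (1/8)*35 = 35/8 ≈ 4.3750)
I = -1134 (I = 9*(-7*(-3)*(-6)) = 9*(21*(-6)) = 9*(-126) = -1134)
J = -40041/1928 (J = -18 + 3*((35/8 + 218)/(82 - 323)) = -18 + 3*((1779/8)/(-241)) = -18 + 3*((1779/8)*(-1/241)) = -18 + 3*(-1779/1928) = -18 - 5337/1928 = -40041/1928 ≈ -20.768)
f(R) = -1046 (f(R) = 88 - 1134 = -1046)
f(J) + 172330 = -1046 + 172330 = 171284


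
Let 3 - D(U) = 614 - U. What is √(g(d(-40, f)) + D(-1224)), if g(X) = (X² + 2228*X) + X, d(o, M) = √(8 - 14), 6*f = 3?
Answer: √(-1841 + 2229*I*√6) ≈ 44.277 + 61.656*I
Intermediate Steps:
f = ½ (f = (⅙)*3 = ½ ≈ 0.50000)
d(o, M) = I*√6 (d(o, M) = √(-6) = I*√6)
g(X) = X² + 2229*X
D(U) = -611 + U (D(U) = 3 - (614 - U) = 3 + (-614 + U) = -611 + U)
√(g(d(-40, f)) + D(-1224)) = √((I*√6)*(2229 + I*√6) + (-611 - 1224)) = √(I*√6*(2229 + I*√6) - 1835) = √(-1835 + I*√6*(2229 + I*√6))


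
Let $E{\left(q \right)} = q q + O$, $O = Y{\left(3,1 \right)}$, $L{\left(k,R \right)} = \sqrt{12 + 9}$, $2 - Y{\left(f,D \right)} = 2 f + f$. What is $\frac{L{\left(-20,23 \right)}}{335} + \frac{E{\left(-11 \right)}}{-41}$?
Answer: $- \frac{114}{41} + \frac{\sqrt{21}}{335} \approx -2.7668$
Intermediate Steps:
$Y{\left(f,D \right)} = 2 - 3 f$ ($Y{\left(f,D \right)} = 2 - \left(2 f + f\right) = 2 - 3 f$)
$L{\left(k,R \right)} = \sqrt{21}$
$O = -7$ ($O = 2 - 9 = -7$)
$E{\left(q \right)} = -7 + q^{2}$ ($E{\left(q \right)} = q q - 7 = q^{2} - 7 = -7 + q^{2}$)
$\frac{L{\left(-20,23 \right)}}{335} + \frac{E{\left(-11 \right)}}{-41} = \frac{\sqrt{21}}{335} + \frac{-7 + \left(-11\right)^{2}}{-41} = \sqrt{21} \cdot \frac{1}{335} + \left(-7 + 121\right) \left(- \frac{1}{41}\right) = \frac{\sqrt{21}}{335} + 114 \left(- \frac{1}{41}\right) = \frac{\sqrt{21}}{335} - \frac{114}{41} = - \frac{114}{41} + \frac{\sqrt{21}}{335}$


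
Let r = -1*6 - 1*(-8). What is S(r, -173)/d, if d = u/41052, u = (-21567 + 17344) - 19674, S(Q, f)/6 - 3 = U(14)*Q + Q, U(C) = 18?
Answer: -10098792/23897 ≈ -422.60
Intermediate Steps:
r = 2 (r = -6 + 8 = 2)
S(Q, f) = 18 + 114*Q (S(Q, f) = 18 + 6*(18*Q + Q) = 18 + 6*(19*Q) = 18 + 114*Q)
u = -23897 (u = -4223 - 19674 = -23897)
d = -23897/41052 ≈ -0.58212
S(r, -173)/d = (18 + 114*2)/(-23897/41052) = (18 + 228)*(-41052/23897) = 246*(-41052/23897) = -10098792/23897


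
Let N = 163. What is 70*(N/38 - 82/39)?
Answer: 113435/741 ≈ 153.08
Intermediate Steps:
70*(N/38 - 82/39) = 70*(163/38 - 82/39) = 70*(3241/1482) = 113435/741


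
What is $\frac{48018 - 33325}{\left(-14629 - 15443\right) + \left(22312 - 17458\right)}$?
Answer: $- \frac{14693}{25218} \approx -0.58264$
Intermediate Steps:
$\frac{48018 - 33325}{\left(-14629 - 15443\right) + \left(22312 - 17458\right)} = \frac{14693}{-30072 + \left(22312 - 17458\right)} = \frac{14693}{-30072 + 4854} = \frac{14693}{-25218} = 14693 \left(- \frac{1}{25218}\right) = - \frac{14693}{25218}$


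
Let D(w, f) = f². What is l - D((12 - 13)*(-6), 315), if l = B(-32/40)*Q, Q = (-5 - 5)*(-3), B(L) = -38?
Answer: -100365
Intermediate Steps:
Q = 30 (Q = -10*(-3) = 30)
l = -1140 (l = -38*30 = -1140)
l - D((12 - 13)*(-6), 315) = -1140 - 1*315² = -1140 - 1*99225 = -1140 - 99225 = -100365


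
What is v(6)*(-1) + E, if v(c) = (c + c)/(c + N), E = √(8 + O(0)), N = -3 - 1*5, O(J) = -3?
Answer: 6 + √5 ≈ 8.2361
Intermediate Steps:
N = -8 (N = -3 - 5 = -8)
E = √5 (E = √(8 - 3) = √5 ≈ 2.2361)
v(c) = 2*c/(-8 + c) (v(c) = (c + c)/(c - 8) = (2*c)/(-8 + c) = 2*c/(-8 + c))
v(6)*(-1) + E = (2*6/(-8 + 6))*(-1) + √5 = (2*6/(-2))*(-1) + √5 = (2*6*(-½))*(-1) + √5 = -6*(-1) + √5 = 6 + √5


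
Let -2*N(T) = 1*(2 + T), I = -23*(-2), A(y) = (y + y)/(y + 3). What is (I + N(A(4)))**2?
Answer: 96721/49 ≈ 1973.9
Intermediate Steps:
A(y) = 2*y/(3 + y) (A(y) = (2*y)/(3 + y) = 2*y/(3 + y))
I = 46
N(T) = -1 - T/2 (N(T) = -(2 + T)/2 = -1 - T/2)
(I + N(A(4)))**2 = (46 + (-1 - 4/(3 + 4)))**2 = (46 + (-1 - 4/7))**2 = (46 - 11/7)**2 = (311/7)**2 = 96721/49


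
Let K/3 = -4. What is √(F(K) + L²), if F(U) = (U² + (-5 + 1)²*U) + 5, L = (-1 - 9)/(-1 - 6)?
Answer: 3*I*√223/7 ≈ 6.3999*I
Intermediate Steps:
K = -12 (K = 3*(-4) = -12)
L = 10/7 (L = -10/(-7) = -10*(-⅐) = 10/7 ≈ 1.4286)
F(U) = 5 + U² + 16*U (F(U) = (U² + (-4)²*U) + 5 = (U² + 16*U) + 5 = 5 + U² + 16*U)
√(F(K) + L²) = √((5 + (-12)² + 16*(-12)) + (10/7)²) = √((5 + 144 - 192) + 100/49) = √(-43 + 100/49) = √(-2007/49) = 3*I*√223/7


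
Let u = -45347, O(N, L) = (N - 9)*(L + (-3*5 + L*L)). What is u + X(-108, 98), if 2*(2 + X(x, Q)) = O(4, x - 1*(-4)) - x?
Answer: -144075/2 ≈ -72038.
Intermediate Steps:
O(N, L) = (-9 + N)*(-15 + L + L²) (O(N, L) = (-9 + N)*(L + (-15 + L²)) = (-9 + N)*(-15 + L + L²))
X(x, Q) = 51/2 - 3*x - 5*(4 + x)²/2 (X(x, Q) = -2 + ((135 - 15*4 - 9*(x - 1*(-4)) - 9*(x - 1*(-4))² + (x - 1*(-4))*4 + 4*(x - 1*(-4))²) - x)/2 = -2 + ((135 - 60 - 9*(x + 4) - 9*(x + 4)² + (x + 4)*4 + 4*(x + 4)²) - x)/2 = -2 + ((135 - 60 - 9*(4 + x) - 9*(4 + x)² + (4 + x)*4 + 4*(4 + x)²) - x)/2 = -2 + ((135 - 60 + (-36 - 9*x) - 9*(4 + x)² + (16 + 4*x) + 4*(4 + x)²) - x)/2 = -2 + ((55 - 5*x - 5*(4 + x)²) - x)/2 = -2 + (55 - 6*x - 5*(4 + x)²)/2 = -2 + (55/2 - 3*x - 5*(4 + x)²/2) = 51/2 - 3*x - 5*(4 + x)²/2)
u + X(-108, 98) = -45347 + (51/2 - 3*(-108) - 5*(4 - 108)²/2) = -45347 + (51/2 + 324 - 5/2*(-104)²) = -45347 + (51/2 + 324 - 5/2*10816) = -45347 + (51/2 + 324 - 27040) = -45347 - 53381/2 = -144075/2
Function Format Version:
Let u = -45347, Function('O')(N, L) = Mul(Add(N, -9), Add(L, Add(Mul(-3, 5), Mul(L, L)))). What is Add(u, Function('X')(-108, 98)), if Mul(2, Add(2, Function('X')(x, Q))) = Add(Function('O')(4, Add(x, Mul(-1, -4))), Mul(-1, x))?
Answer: Rational(-144075, 2) ≈ -72038.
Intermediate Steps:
Function('O')(N, L) = Mul(Add(-9, N), Add(-15, L, Pow(L, 2))) (Function('O')(N, L) = Mul(Add(-9, N), Add(L, Add(-15, Pow(L, 2)))) = Mul(Add(-9, N), Add(-15, L, Pow(L, 2))))
Function('X')(x, Q) = Add(Rational(51, 2), Mul(-3, x), Mul(Rational(-5, 2), Pow(Add(4, x), 2))) (Function('X')(x, Q) = Add(-2, Mul(Rational(1, 2), Add(Add(135, Mul(-15, 4), Mul(-9, Add(x, Mul(-1, -4))), Mul(-9, Pow(Add(x, Mul(-1, -4)), 2)), Mul(Add(x, Mul(-1, -4)), 4), Mul(4, Pow(Add(x, Mul(-1, -4)), 2))), Mul(-1, x)))) = Add(-2, Mul(Rational(1, 2), Add(Add(135, -60, Mul(-9, Add(x, 4)), Mul(-9, Pow(Add(x, 4), 2)), Mul(Add(x, 4), 4), Mul(4, Pow(Add(x, 4), 2))), Mul(-1, x)))) = Add(-2, Mul(Rational(1, 2), Add(Add(135, -60, Mul(-9, Add(4, x)), Mul(-9, Pow(Add(4, x), 2)), Mul(Add(4, x), 4), Mul(4, Pow(Add(4, x), 2))), Mul(-1, x)))) = Add(-2, Mul(Rational(1, 2), Add(Add(135, -60, Add(-36, Mul(-9, x)), Mul(-9, Pow(Add(4, x), 2)), Add(16, Mul(4, x)), Mul(4, Pow(Add(4, x), 2))), Mul(-1, x)))) = Add(-2, Mul(Rational(1, 2), Add(Add(55, Mul(-5, x), Mul(-5, Pow(Add(4, x), 2))), Mul(-1, x)))) = Add(-2, Mul(Rational(1, 2), Add(55, Mul(-6, x), Mul(-5, Pow(Add(4, x), 2))))) = Add(-2, Add(Rational(55, 2), Mul(-3, x), Mul(Rational(-5, 2), Pow(Add(4, x), 2)))) = Add(Rational(51, 2), Mul(-3, x), Mul(Rational(-5, 2), Pow(Add(4, x), 2))))
Add(u, Function('X')(-108, 98)) = Add(-45347, Add(Rational(51, 2), Mul(-3, -108), Mul(Rational(-5, 2), Pow(Add(4, -108), 2)))) = Add(-45347, Add(Rational(51, 2), 324, Mul(Rational(-5, 2), Pow(-104, 2)))) = Add(-45347, Add(Rational(51, 2), 324, Mul(Rational(-5, 2), 10816))) = Add(-45347, Add(Rational(51, 2), 324, -27040)) = Add(-45347, Rational(-53381, 2)) = Rational(-144075, 2)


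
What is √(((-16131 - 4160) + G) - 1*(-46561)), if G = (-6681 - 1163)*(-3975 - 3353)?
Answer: 3*√6389678 ≈ 7583.3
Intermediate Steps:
G = 57480832 (G = -7844*(-7328) = 57480832)
√(((-16131 - 4160) + G) - 1*(-46561)) = √(((-16131 - 4160) + 57480832) - 1*(-46561)) = √((-20291 + 57480832) + 46561) = √(57460541 + 46561) = √57507102 = 3*√6389678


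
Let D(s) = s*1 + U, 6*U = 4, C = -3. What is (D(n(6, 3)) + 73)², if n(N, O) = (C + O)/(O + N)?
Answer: 48841/9 ≈ 5426.8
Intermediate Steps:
U = ⅔ (U = (⅙)*4 = ⅔ ≈ 0.66667)
n(N, O) = (-3 + O)/(N + O) (n(N, O) = (-3 + O)/(O + N) = (-3 + O)/(N + O))
D(s) = ⅔ + s (D(s) = s*1 + ⅔ = s + ⅔ = ⅔ + s)
(D(n(6, 3)) + 73)² = ((⅔ + (-3 + 3)/(6 + 3)) + 73)² = ((⅔ + 0/9) + 73)² = ((⅔ + (⅑)*0) + 73)² = ((⅔ + 0) + 73)² = (⅔ + 73)² = (221/3)² = 48841/9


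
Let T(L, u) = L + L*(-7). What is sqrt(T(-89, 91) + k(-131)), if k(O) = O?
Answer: sqrt(403) ≈ 20.075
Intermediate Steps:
T(L, u) = -6*L (T(L, u) = L - 7*L = -6*L)
sqrt(T(-89, 91) + k(-131)) = sqrt(-6*(-89) - 131) = sqrt(534 - 131) = sqrt(403)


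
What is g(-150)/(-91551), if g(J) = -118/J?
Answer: -59/6866325 ≈ -8.5927e-6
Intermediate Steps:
g(-150)/(-91551) = -118/(-150)/(-91551) = -118*(-1/150)*(-1/91551) = (59/75)*(-1/91551) = -59/6866325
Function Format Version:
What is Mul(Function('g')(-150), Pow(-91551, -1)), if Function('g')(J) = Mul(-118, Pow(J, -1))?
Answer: Rational(-59, 6866325) ≈ -8.5927e-6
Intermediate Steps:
Mul(Function('g')(-150), Pow(-91551, -1)) = Mul(Mul(-118, Pow(-150, -1)), Pow(-91551, -1)) = Mul(Mul(-118, Rational(-1, 150)), Rational(-1, 91551)) = Mul(Rational(59, 75), Rational(-1, 91551)) = Rational(-59, 6866325)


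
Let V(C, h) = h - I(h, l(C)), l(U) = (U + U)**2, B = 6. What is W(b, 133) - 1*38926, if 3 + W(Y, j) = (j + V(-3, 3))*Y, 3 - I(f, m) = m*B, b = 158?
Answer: 16213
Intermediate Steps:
l(U) = 4*U**2 (l(U) = (2*U)**2 = 4*U**2)
I(f, m) = 3 - 6*m (I(f, m) = 3 - m*6 = 3 - 6*m)
V(C, h) = -3 + h + 24*C**2 (V(C, h) = h - (3 - 24*C**2) = h + (-3 + 24*C**2) = -3 + h + 24*C**2)
W(Y, j) = -3 + Y*(216 + j) (W(Y, j) = -3 + (j + (-3 + 3 + 24*(-3)**2))*Y = -3 + (j + (-3 + 3 + 24*9))*Y = -3 + (j + (-3 + 3 + 216))*Y = -3 + (j + 216)*Y = -3 + (216 + j)*Y = -3 + Y*(216 + j))
W(b, 133) - 1*38926 = (-3 + 216*158 + 158*133) - 1*38926 = (-3 + 34128 + 21014) - 38926 = 55139 - 38926 = 16213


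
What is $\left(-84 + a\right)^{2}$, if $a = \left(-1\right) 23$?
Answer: $11449$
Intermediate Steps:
$a = -23$
$\left(-84 + a\right)^{2} = \left(-84 - 23\right)^{2} = \left(-107\right)^{2} = 11449$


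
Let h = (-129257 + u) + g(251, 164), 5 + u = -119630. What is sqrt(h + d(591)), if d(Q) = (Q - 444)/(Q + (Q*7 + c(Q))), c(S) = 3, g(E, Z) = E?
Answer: 2*I*sqrt(154588109054)/1577 ≈ 498.64*I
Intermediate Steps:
u = -119635 (u = -5 - 119630 = -119635)
d(Q) = (-444 + Q)/(3 + 8*Q) (d(Q) = (Q - 444)/(Q + (Q*7 + 3)) = (-444 + Q)/(Q + (7*Q + 3)) = (-444 + Q)/(Q + (3 + 7*Q)) = (-444 + Q)/(3 + 8*Q))
h = -248641 (h = (-129257 - 119635) + 251 = -248892 + 251 = -248641)
sqrt(h + d(591)) = sqrt(-248641 + (-444 + 591)/(3 + 8*591)) = sqrt(-248641 + 147/(3 + 4728)) = sqrt(-248641 + 147/4731) = sqrt(-248641 + (1/4731)*147) = sqrt(-248641 + 49/1577) = sqrt(-392106808/1577) = 2*I*sqrt(154588109054)/1577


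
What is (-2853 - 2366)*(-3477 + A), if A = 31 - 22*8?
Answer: 18903218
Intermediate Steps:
A = -145 (A = 31 - 176 = -145)
(-2853 - 2366)*(-3477 + A) = (-2853 - 2366)*(-3477 - 145) = -5219*(-3622) = 18903218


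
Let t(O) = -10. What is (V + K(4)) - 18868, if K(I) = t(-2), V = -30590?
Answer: -49468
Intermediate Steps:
K(I) = -10
(V + K(4)) - 18868 = (-30590 - 10) - 18868 = -30600 - 18868 = -49468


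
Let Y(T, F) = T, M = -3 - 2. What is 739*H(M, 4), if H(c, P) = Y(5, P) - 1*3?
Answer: 1478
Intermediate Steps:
M = -5
H(c, P) = 2 (H(c, P) = 5 - 1*3 = 5 - 3 = 2)
739*H(M, 4) = 739*2 = 1478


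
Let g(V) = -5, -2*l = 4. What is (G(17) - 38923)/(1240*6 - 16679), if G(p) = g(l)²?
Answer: 38898/9239 ≈ 4.2102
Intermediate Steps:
l = -2 (l = -½*4 = -2)
G(p) = 25 (G(p) = (-5)² = 25)
(G(17) - 38923)/(1240*6 - 16679) = (25 - 38923)/(1240*6 - 16679) = -38898/(7440 - 16679) = -38898/(-9239) = -38898*(-1/9239) = 38898/9239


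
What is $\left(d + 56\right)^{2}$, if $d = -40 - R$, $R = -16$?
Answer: $1024$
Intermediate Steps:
$d = -24$ ($d = -40 - -16 = -40 + 16 = -24$)
$\left(d + 56\right)^{2} = \left(-24 + 56\right)^{2} = 32^{2} = 1024$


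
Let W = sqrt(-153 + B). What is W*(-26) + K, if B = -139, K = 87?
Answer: 87 - 52*I*sqrt(73) ≈ 87.0 - 444.29*I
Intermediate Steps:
W = 2*I*sqrt(73) (W = sqrt(-153 - 139) = sqrt(-292) = 2*I*sqrt(73) ≈ 17.088*I)
W*(-26) + K = (2*I*sqrt(73))*(-26) + 87 = -52*I*sqrt(73) + 87 = 87 - 52*I*sqrt(73)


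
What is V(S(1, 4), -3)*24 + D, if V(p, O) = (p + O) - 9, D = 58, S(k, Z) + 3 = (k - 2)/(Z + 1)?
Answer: -1534/5 ≈ -306.80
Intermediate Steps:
S(k, Z) = -3 + (-2 + k)/(1 + Z) (S(k, Z) = -3 + (k - 2)/(Z + 1) = -3 + (-2 + k)/(1 + Z))
V(p, O) = -9 + O + p (V(p, O) = (O + p) - 9 = -9 + O + p)
V(S(1, 4), -3)*24 + D = (-9 - 3 + (-5 + 1 - 3*4)/(1 + 4))*24 + 58 = (-9 - 3 + (-5 + 1 - 12)/5)*24 + 58 = (-9 - 3 + (⅕)*(-16))*24 + 58 = (-9 - 3 - 16/5)*24 + 58 = -76/5*24 + 58 = -1824/5 + 58 = -1534/5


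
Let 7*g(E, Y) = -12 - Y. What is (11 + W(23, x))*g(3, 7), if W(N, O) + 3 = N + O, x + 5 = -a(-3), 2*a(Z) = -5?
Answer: -1083/14 ≈ -77.357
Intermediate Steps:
g(E, Y) = -12/7 - Y/7 (g(E, Y) = (-12 - Y)/7 = -12/7 - Y/7)
a(Z) = -5/2 (a(Z) = (½)*(-5) = -5/2)
x = -5/2 (x = -5 - 1*(-5/2) = -5 + 5/2 = -5/2 ≈ -2.5000)
W(N, O) = -3 + N + O (W(N, O) = -3 + (N + O) = -3 + N + O)
(11 + W(23, x))*g(3, 7) = (11 + (-3 + 23 - 5/2))*(-12/7 - ⅐*7) = (11 + 35/2)*(-12/7 - 1) = (57/2)*(-19/7) = -1083/14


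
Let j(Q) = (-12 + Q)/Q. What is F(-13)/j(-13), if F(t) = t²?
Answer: 2197/25 ≈ 87.880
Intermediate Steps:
j(Q) = (-12 + Q)/Q
F(-13)/j(-13) = (-13)²/(((-12 - 13)/(-13))) = 169/((-1/13*(-25))) = 169/(25/13) = 169*(13/25) = 2197/25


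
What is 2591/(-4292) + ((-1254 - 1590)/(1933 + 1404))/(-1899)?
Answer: -1822984965/3022027244 ≈ -0.60323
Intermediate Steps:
2591/(-4292) + ((-1254 - 1590)/(1933 + 1404))/(-1899) = 2591*(-1/4292) - 2844/3337*(-1/1899) = -2591/4292 - 2844*1/3337*(-1/1899) = -2591/4292 - 2844/3337*(-1/1899) = -2591/4292 + 316/704107 = -1822984965/3022027244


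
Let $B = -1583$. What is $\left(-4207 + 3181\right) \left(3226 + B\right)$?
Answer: $-1685718$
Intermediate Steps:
$\left(-4207 + 3181\right) \left(3226 + B\right) = \left(-4207 + 3181\right) \left(3226 - 1583\right) = \left(-1026\right) 1643 = -1685718$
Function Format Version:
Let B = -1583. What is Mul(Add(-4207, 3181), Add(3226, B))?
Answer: -1685718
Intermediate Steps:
Mul(Add(-4207, 3181), Add(3226, B)) = Mul(Add(-4207, 3181), Add(3226, -1583)) = Mul(-1026, 1643) = -1685718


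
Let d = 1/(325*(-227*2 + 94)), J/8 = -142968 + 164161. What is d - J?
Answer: -19836648001/117000 ≈ -1.6954e+5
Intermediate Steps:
J = 169544 (J = 8*(-142968 + 164161) = 8*21193 = 169544)
d = -1/117000 (d = 1/(325*(-454 + 94)) = 1/(325*(-360)) = 1/(-117000) = -1/117000 ≈ -8.5470e-6)
d - J = -1/117000 - 1*169544 = -1/117000 - 169544 = -19836648001/117000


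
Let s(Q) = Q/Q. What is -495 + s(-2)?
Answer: -494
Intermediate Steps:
s(Q) = 1
-495 + s(-2) = -495 + 1 = -494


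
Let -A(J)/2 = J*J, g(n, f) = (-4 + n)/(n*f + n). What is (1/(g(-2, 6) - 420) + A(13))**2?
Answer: 985479100369/8625969 ≈ 1.1425e+5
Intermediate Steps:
g(n, f) = (-4 + n)/(n + f*n) (g(n, f) = (-4 + n)/(f*n + n) = (-4 + n)/(n + f*n))
A(J) = -2*J**2 (A(J) = -2*J*J = -2*J**2)
(1/(g(-2, 6) - 420) + A(13))**2 = (1/((-4 - 2)/((-2)*(1 + 6)) - 420) - 2*13**2)**2 = (1/(-1/2*(-6)/7 - 420) - 2*169)**2 = (1/(-1/2*1/7*(-6) - 420) - 338)**2 = (1/(3/7 - 420) - 338)**2 = (1/(-2937/7) - 338)**2 = (-7/2937 - 338)**2 = (-992713/2937)**2 = 985479100369/8625969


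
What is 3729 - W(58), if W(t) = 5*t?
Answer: 3439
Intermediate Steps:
3729 - W(58) = 3729 - 5*58 = 3729 - 1*290 = 3729 - 290 = 3439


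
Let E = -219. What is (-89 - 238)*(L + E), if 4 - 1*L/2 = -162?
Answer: -36951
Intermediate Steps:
L = 332 (L = 8 - 2*(-162) = 8 + 324 = 332)
(-89 - 238)*(L + E) = (-89 - 238)*(332 - 219) = -327*113 = -36951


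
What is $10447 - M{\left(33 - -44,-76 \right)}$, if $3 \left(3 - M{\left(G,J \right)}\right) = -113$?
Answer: $\frac{31219}{3} \approx 10406.0$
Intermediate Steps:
$M{\left(G,J \right)} = \frac{122}{3}$ ($M{\left(G,J \right)} = 3 - - \frac{113}{3} = 3 + \frac{113}{3} = \frac{122}{3}$)
$10447 - M{\left(33 - -44,-76 \right)} = 10447 - \frac{122}{3} = \frac{31219}{3}$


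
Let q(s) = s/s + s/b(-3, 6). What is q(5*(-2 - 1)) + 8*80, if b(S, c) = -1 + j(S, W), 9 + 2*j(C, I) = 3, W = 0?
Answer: 2579/4 ≈ 644.75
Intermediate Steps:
j(C, I) = -3 (j(C, I) = -9/2 + (½)*3 = -9/2 + 3/2 = -3)
b(S, c) = -4 (b(S, c) = -1 - 3 = -4)
q(s) = 1 - s/4 (q(s) = s/s + s/(-4) = 1 + s*(-¼) = 1 - s/4)
q(5*(-2 - 1)) + 8*80 = (1 - 5*(-2 - 1)/4) + 8*80 = (1 - 5*(-3)/4) + 640 = (1 - ¼*(-15)) + 640 = (1 + 15/4) + 640 = 19/4 + 640 = 2579/4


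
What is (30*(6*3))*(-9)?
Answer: -4860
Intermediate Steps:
(30*(6*3))*(-9) = (30*18)*(-9) = 540*(-9) = -4860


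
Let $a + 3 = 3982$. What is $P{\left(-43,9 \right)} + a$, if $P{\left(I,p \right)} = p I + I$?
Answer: $3549$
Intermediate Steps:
$a = 3979$ ($a = -3 + 3982 = 3979$)
$P{\left(I,p \right)} = I + I p$ ($P{\left(I,p \right)} = I p + I = I + I p$)
$P{\left(-43,9 \right)} + a = - 43 \left(1 + 9\right) + 3979 = \left(-43\right) 10 + 3979 = -430 + 3979 = 3549$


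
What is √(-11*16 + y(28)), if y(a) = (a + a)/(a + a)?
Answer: 5*I*√7 ≈ 13.229*I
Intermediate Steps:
y(a) = 1 (y(a) = (2*a)/((2*a)) = (2*a)*(1/(2*a)) = 1)
√(-11*16 + y(28)) = √(-11*16 + 1) = √(-176 + 1) = √(-175) = 5*I*√7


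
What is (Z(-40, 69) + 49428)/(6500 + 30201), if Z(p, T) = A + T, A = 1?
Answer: 49498/36701 ≈ 1.3487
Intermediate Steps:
Z(p, T) = 1 + T
(Z(-40, 69) + 49428)/(6500 + 30201) = ((1 + 69) + 49428)/(6500 + 30201) = (70 + 49428)/36701 = 49498*(1/36701) = 49498/36701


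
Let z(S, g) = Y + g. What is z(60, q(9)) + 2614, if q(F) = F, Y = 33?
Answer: 2656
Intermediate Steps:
z(S, g) = 33 + g
z(60, q(9)) + 2614 = (33 + 9) + 2614 = 42 + 2614 = 2656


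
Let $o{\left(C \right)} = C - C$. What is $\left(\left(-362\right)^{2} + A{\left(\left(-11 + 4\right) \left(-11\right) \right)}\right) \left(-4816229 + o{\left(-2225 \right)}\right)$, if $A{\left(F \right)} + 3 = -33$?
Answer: $-630964528832$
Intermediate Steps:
$o{\left(C \right)} = 0$
$A{\left(F \right)} = -36$ ($A{\left(F \right)} = -3 - 33 = -36$)
$\left(\left(-362\right)^{2} + A{\left(\left(-11 + 4\right) \left(-11\right) \right)}\right) \left(-4816229 + o{\left(-2225 \right)}\right) = \left(\left(-362\right)^{2} - 36\right) \left(-4816229 + 0\right) = \left(131044 - 36\right) \left(-4816229\right) = 131008 \left(-4816229\right) = -630964528832$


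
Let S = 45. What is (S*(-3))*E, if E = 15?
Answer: -2025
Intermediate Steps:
(S*(-3))*E = (45*(-3))*15 = -135*15 = -2025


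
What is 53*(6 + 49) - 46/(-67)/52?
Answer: 5077953/1742 ≈ 2915.0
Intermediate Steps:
53*(6 + 49) - 46/(-67)/52 = 53*55 - 46*(-1/67)*(1/52) = 2915 + (46/67)*(1/52) = 2915 + 23/1742 = 5077953/1742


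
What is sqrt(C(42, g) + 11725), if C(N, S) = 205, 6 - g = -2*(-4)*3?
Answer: sqrt(11930) ≈ 109.22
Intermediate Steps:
g = -18 (g = 6 - (-2*(-4))*3 = 6 - 8*3 = 6 - 1*24 = 6 - 24 = -18)
sqrt(C(42, g) + 11725) = sqrt(205 + 11725) = sqrt(11930)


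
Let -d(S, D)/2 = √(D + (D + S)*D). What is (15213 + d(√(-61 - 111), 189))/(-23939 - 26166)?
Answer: -1383/4555 + 6*√(3990 + 42*I*√43)/50105 ≈ -0.29605 + 0.0002609*I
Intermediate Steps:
d(S, D) = -2*√(D + D*(D + S)) (d(S, D) = -2*√(D + (D + S)*D) = -2*√(D + D*(D + S)))
(15213 + d(√(-61 - 111), 189))/(-23939 - 26166) = (15213 - 2*3*√21*√(1 + 189 + √(-61 - 111)))/(-23939 - 26166) = (15213 - 2*3*√21*√(1 + 189 + √(-172)))/(-50105) = (15213 - 2*3*√21*√(1 + 189 + 2*I*√43))*(-1/50105) = (15213 - 2*3*√21*√(190 + 2*I*√43))*(-1/50105) = (15213 - 2*√(35910 + 378*I*√43))*(-1/50105) = -1383/4555 + 2*√(35910 + 378*I*√43)/50105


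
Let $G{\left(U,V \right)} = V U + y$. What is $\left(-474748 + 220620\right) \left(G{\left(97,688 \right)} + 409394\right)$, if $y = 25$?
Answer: $-121004317840$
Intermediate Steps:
$G{\left(U,V \right)} = 25 + U V$ ($G{\left(U,V \right)} = V U + 25 = U V + 25 = 25 + U V$)
$\left(-474748 + 220620\right) \left(G{\left(97,688 \right)} + 409394\right) = \left(-474748 + 220620\right) \left(\left(25 + 97 \cdot 688\right) + 409394\right) = - 254128 \left(\left(25 + 66736\right) + 409394\right) = - 254128 \left(66761 + 409394\right) = \left(-254128\right) 476155 = -121004317840$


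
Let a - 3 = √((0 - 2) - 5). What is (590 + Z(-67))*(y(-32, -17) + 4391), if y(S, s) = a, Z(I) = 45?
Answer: 2790190 + 635*I*√7 ≈ 2.7902e+6 + 1680.1*I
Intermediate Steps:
a = 3 + I*√7 (a = 3 + √((0 - 2) - 5) = 3 + √(-2 - 5) = 3 + √(-7) = 3 + I*√7 ≈ 3.0 + 2.6458*I)
y(S, s) = 3 + I*√7
(590 + Z(-67))*(y(-32, -17) + 4391) = (590 + 45)*((3 + I*√7) + 4391) = 635*(4394 + I*√7) = 2790190 + 635*I*√7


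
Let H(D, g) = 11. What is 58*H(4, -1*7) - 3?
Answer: 635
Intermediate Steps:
58*H(4, -1*7) - 3 = 58*11 - 3 = 638 - 3 = 635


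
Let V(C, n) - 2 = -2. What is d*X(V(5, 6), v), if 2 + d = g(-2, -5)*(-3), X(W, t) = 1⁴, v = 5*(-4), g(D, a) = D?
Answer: 4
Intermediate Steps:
V(C, n) = 0 (V(C, n) = 2 - 2 = 0)
v = -20
X(W, t) = 1
d = 4 (d = -2 - 2*(-3) = -2 + 6 = 4)
d*X(V(5, 6), v) = 4*1 = 4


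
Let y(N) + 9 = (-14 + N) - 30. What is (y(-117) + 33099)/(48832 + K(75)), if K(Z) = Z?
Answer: 32929/48907 ≈ 0.67330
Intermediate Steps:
y(N) = -53 + N (y(N) = -9 + ((-14 + N) - 30) = -9 + (-44 + N) = -53 + N)
(y(-117) + 33099)/(48832 + K(75)) = ((-53 - 117) + 33099)/(48832 + 75) = (-170 + 33099)/48907 = 32929*(1/48907) = 32929/48907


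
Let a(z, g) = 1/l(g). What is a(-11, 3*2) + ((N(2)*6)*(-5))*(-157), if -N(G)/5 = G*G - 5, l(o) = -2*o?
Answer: 282599/12 ≈ 23550.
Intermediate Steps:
N(G) = 25 - 5*G**2 (N(G) = -5*(G*G - 5) = -5*(G**2 - 5) = -5*(-5 + G**2) = 25 - 5*G**2)
a(z, g) = -1/(2*g) (a(z, g) = 1/(-2*g) = -1/(2*g))
a(-11, 3*2) + ((N(2)*6)*(-5))*(-157) = -1/(2*(3*2)) + (((25 - 5*2**2)*6)*(-5))*(-157) = -1/2/6 + (((25 - 5*4)*6)*(-5))*(-157) = -1/2*1/6 + (((25 - 20)*6)*(-5))*(-157) = -1/12 + ((5*6)*(-5))*(-157) = -1/12 + (30*(-5))*(-157) = -1/12 - 150*(-157) = -1/12 + 23550 = 282599/12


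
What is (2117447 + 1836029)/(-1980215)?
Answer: -3953476/1980215 ≈ -1.9965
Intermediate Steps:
(2117447 + 1836029)/(-1980215) = 3953476*(-1/1980215) = -3953476/1980215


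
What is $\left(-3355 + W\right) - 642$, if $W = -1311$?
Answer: $-5308$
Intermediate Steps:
$\left(-3355 + W\right) - 642 = \left(-3355 - 1311\right) - 642 = -4666 - 642 = -5308$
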